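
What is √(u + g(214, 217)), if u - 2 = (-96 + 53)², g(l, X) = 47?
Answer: √1898 ≈ 43.566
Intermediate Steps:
u = 1851 (u = 2 + (-96 + 53)² = 2 + (-43)² = 2 + 1849 = 1851)
√(u + g(214, 217)) = √(1851 + 47) = √1898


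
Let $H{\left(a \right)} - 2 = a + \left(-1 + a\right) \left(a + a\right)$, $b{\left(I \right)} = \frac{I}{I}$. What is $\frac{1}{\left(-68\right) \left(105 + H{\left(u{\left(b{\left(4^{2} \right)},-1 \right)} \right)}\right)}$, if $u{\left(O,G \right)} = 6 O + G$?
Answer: $- \frac{1}{10336} \approx -9.6749 \cdot 10^{-5}$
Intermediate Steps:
$b{\left(I \right)} = 1$
$u{\left(O,G \right)} = G + 6 O$
$H{\left(a \right)} = 2 + a + 2 a \left(-1 + a\right)$ ($H{\left(a \right)} = 2 + \left(a + \left(-1 + a\right) \left(a + a\right)\right) = 2 + \left(a + \left(-1 + a\right) 2 a\right) = 2 + \left(a + 2 a \left(-1 + a\right)\right) = 2 + a + 2 a \left(-1 + a\right)$)
$\frac{1}{\left(-68\right) \left(105 + H{\left(u{\left(b{\left(4^{2} \right)},-1 \right)} \right)}\right)} = \frac{1}{\left(-68\right) \left(105 + \left(2 - \left(-1 + 6 \cdot 1\right) + 2 \left(-1 + 6 \cdot 1\right)^{2}\right)\right)} = \frac{1}{\left(-68\right) \left(105 + \left(2 - \left(-1 + 6\right) + 2 \left(-1 + 6\right)^{2}\right)\right)} = \frac{1}{\left(-68\right) \left(105 + \left(2 - 5 + 2 \cdot 5^{2}\right)\right)} = \frac{1}{\left(-68\right) \left(105 + \left(2 - 5 + 2 \cdot 25\right)\right)} = \frac{1}{\left(-68\right) \left(105 + \left(2 - 5 + 50\right)\right)} = \frac{1}{\left(-68\right) \left(105 + 47\right)} = \frac{1}{\left(-68\right) 152} = \frac{1}{-10336} = - \frac{1}{10336}$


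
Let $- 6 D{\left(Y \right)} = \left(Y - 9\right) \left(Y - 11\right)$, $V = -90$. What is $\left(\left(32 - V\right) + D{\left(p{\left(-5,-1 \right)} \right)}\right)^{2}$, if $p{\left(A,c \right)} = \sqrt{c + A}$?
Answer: $\frac{135307}{12} + 710 i \sqrt{6} \approx 11276.0 + 1739.1 i$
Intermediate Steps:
$p{\left(A,c \right)} = \sqrt{A + c}$
$D{\left(Y \right)} = - \frac{\left(-11 + Y\right) \left(-9 + Y\right)}{6}$ ($D{\left(Y \right)} = - \frac{\left(Y - 9\right) \left(Y - 11\right)}{6} = - \frac{\left(-9 + Y\right) \left(-11 + Y\right)}{6} = - \frac{\left(-11 + Y\right) \left(-9 + Y\right)}{6}$)
$\left(\left(32 - V\right) + D{\left(p{\left(-5,-1 \right)} \right)}\right)^{2} = \left(\left(32 - -90\right) - \left(\frac{33}{2} - 1 - \frac{10 \sqrt{-5 - 1}}{3}\right)\right)^{2} = \left(\left(32 + 90\right) - \left(\frac{33}{2} - 1 - \frac{10 i \sqrt{6}}{3}\right)\right)^{2} = \left(122 - \left(\frac{33}{2} - 1 - \frac{10 i \sqrt{6}}{3}\right)\right)^{2} = \left(122 - \left(\frac{31}{2} - \frac{10 i \sqrt{6}}{3}\right)\right)^{2} = \left(\frac{213}{2} + \frac{10 i \sqrt{6}}{3}\right)^{2}$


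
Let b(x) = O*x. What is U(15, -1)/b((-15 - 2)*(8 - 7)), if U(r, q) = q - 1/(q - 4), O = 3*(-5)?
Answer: -4/1275 ≈ -0.0031373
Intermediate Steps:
O = -15
U(r, q) = q - 1/(-4 + q)
b(x) = -15*x
U(15, -1)/b((-15 - 2)*(8 - 7)) = ((-1 + (-1)² - 4*(-1))/(-4 - 1))/((-15*(-15 - 2)*(8 - 7))) = ((-1 + 1 + 4)/(-5))/((-(-255))) = (-⅕*4)/((-15*(-17))) = -⅘/255 = -⅘*1/255 = -4/1275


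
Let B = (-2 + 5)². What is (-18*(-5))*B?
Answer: 810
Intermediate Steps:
B = 9 (B = 3² = 9)
(-18*(-5))*B = -18*(-5)*9 = 90*9 = 810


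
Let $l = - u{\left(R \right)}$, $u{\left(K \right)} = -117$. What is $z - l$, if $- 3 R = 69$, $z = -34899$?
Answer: $-35016$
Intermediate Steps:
$R = -23$ ($R = \left(- \frac{1}{3}\right) 69 = -23$)
$l = 117$ ($l = \left(-1\right) \left(-117\right) = 117$)
$z - l = -34899 - 117 = -35016$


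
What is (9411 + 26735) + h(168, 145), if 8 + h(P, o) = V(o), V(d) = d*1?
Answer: 36283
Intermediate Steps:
V(d) = d
h(P, o) = -8 + o
(9411 + 26735) + h(168, 145) = (9411 + 26735) + (-8 + 145) = 36146 + 137 = 36283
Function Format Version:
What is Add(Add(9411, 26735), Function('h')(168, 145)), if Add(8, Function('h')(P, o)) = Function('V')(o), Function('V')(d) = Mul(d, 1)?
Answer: 36283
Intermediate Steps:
Function('V')(d) = d
Function('h')(P, o) = Add(-8, o)
Add(Add(9411, 26735), Function('h')(168, 145)) = Add(Add(9411, 26735), Add(-8, 145)) = Add(36146, 137) = 36283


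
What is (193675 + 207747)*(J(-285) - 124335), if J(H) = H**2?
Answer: -17305302420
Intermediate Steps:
(193675 + 207747)*(J(-285) - 124335) = (193675 + 207747)*((-285)**2 - 124335) = 401422*(81225 - 124335) = 401422*(-43110) = -17305302420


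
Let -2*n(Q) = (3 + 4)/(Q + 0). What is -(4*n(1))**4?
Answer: -38416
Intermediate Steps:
n(Q) = -7/(2*Q) (n(Q) = -(3 + 4)/(2*(Q + 0)) = -7/(2*Q))
-(4*n(1))**4 = -(4*(-7/2/1))**4 = -(4*(-7/2*1))**4 = -(4*(-7/2))**4 = -1*(-14)**4 = -1*38416 = -38416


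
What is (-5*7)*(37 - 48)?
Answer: 385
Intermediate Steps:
(-5*7)*(37 - 48) = -35*(-11) = 385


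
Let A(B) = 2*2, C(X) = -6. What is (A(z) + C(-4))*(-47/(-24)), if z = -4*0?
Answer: -47/12 ≈ -3.9167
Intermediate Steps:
z = 0
A(B) = 4
(A(z) + C(-4))*(-47/(-24)) = (4 - 6)*(-47/(-24)) = -(-94)*(-1)/24 = -2*47/24 = -47/12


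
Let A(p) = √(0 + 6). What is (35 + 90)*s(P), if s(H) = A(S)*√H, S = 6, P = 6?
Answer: 750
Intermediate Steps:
A(p) = √6
s(H) = √6*√H
(35 + 90)*s(P) = (35 + 90)*(√6*√6) = 125*6 = 750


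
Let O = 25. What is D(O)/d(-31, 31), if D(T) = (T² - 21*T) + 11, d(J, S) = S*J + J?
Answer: -111/992 ≈ -0.11190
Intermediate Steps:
d(J, S) = J + J*S (d(J, S) = J*S + J = J + J*S)
D(T) = 11 + T² - 21*T
D(O)/d(-31, 31) = (11 + 25² - 21*25)/((-31*(1 + 31))) = (11 + 625 - 525)/((-31*32)) = 111/(-992) = 111*(-1/992) = -111/992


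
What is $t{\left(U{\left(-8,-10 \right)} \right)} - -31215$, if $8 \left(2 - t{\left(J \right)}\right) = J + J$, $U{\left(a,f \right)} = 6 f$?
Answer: $31232$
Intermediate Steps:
$t{\left(J \right)} = 2 - \frac{J}{4}$ ($t{\left(J \right)} = 2 - \frac{J + J}{8} = 2 - \frac{2 J}{8} = 2 - \frac{J}{4}$)
$t{\left(U{\left(-8,-10 \right)} \right)} - -31215 = \left(2 - \frac{6 \left(-10\right)}{4}\right) - -31215 = \left(2 - -15\right) + 31215 = \left(2 + 15\right) + 31215 = 17 + 31215 = 31232$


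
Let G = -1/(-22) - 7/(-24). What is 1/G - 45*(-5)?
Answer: 20289/89 ≈ 227.97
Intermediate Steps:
G = 89/264 (G = -1*(-1/22) - 7*(-1/24) = 1/22 + 7/24 = 89/264 ≈ 0.33712)
1/G - 45*(-5) = 1/(89/264) - 45*(-5) = 264/89 + 225 = 20289/89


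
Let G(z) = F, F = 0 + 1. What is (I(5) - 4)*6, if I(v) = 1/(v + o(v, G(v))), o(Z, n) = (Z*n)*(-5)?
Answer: -243/10 ≈ -24.300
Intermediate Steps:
F = 1
G(z) = 1
o(Z, n) = -5*Z*n
I(v) = -1/(4*v) (I(v) = 1/(v - 5*v*1) = 1/(v - 5*v) = 1/(-4*v) = -1/(4*v))
(I(5) - 4)*6 = (-¼/5 - 4)*6 = (-¼*⅕ - 4)*6 = (-1/20 - 4)*6 = -81/20*6 = -243/10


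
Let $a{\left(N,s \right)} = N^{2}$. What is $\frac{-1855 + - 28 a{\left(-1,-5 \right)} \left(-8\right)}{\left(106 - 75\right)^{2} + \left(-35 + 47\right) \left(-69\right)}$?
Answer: $- \frac{233}{19} \approx -12.263$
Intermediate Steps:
$\frac{-1855 + - 28 a{\left(-1,-5 \right)} \left(-8\right)}{\left(106 - 75\right)^{2} + \left(-35 + 47\right) \left(-69\right)} = \frac{-1855 + - 28 \left(-1\right)^{2} \left(-8\right)}{\left(106 - 75\right)^{2} + \left(-35 + 47\right) \left(-69\right)} = \frac{-1855 + \left(-28\right) 1 \left(-8\right)}{31^{2} + 12 \left(-69\right)} = \frac{-1855 - -224}{961 - 828} = \frac{-1855 + 224}{133} = \left(-1631\right) \frac{1}{133} = - \frac{233}{19}$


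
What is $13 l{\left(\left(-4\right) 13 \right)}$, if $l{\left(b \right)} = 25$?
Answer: $325$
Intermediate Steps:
$13 l{\left(\left(-4\right) 13 \right)} = 13 \cdot 25 = 325$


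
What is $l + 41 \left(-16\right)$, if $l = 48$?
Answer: $-608$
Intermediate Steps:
$l + 41 \left(-16\right) = 48 + 41 \left(-16\right) = 48 - 656 = -608$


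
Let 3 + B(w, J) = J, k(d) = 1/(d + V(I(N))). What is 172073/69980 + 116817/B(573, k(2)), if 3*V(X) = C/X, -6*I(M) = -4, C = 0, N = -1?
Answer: -3269769391/69980 ≈ -46724.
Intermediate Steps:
I(M) = ⅔ (I(M) = -⅙*(-4) = ⅔)
V(X) = 0 (V(X) = (0/X)/3 = (⅓)*0 = 0)
k(d) = 1/d (k(d) = 1/(d + 0) = 1/d)
B(w, J) = -3 + J
172073/69980 + 116817/B(573, k(2)) = 172073/69980 + 116817/(-3 + 1/2) = 172073*(1/69980) + 116817/(-3 + ½) = 172073/69980 + 116817/(-5/2) = 172073/69980 + 116817*(-⅖) = 172073/69980 - 233634/5 = -3269769391/69980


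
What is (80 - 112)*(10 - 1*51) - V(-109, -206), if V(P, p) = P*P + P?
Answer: -10460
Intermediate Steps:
V(P, p) = P + P² (V(P, p) = P² + P = P + P²)
(80 - 112)*(10 - 1*51) - V(-109, -206) = (80 - 112)*(10 - 1*51) - (-109)*(1 - 109) = -32*(10 - 51) - (-109)*(-108) = -32*(-41) - 1*11772 = 1312 - 11772 = -10460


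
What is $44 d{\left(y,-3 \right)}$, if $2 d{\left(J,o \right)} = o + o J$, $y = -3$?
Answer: $132$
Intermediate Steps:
$d{\left(J,o \right)} = \frac{o}{2} + \frac{J o}{2}$ ($d{\left(J,o \right)} = \frac{o + o J}{2} = \frac{o + J o}{2} = \frac{o}{2} + \frac{J o}{2}$)
$44 d{\left(y,-3 \right)} = 44 \cdot \frac{1}{2} \left(-3\right) \left(1 - 3\right) = 44 \cdot \frac{1}{2} \left(-3\right) \left(-2\right) = 44 \cdot 3 = 132$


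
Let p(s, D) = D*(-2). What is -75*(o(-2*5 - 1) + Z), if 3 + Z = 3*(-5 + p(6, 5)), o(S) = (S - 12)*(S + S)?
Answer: -34350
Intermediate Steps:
p(s, D) = -2*D
o(S) = 2*S*(-12 + S) (o(S) = (-12 + S)*(2*S) = 2*S*(-12 + S))
Z = -48 (Z = -3 + 3*(-5 - 2*5) = -3 + 3*(-5 - 10) = -3 + 3*(-15) = -3 - 45 = -48)
-75*(o(-2*5 - 1) + Z) = -75*(2*(-2*5 - 1)*(-12 + (-2*5 - 1)) - 48) = -75*(2*(-10 - 1)*(-12 + (-10 - 1)) - 48) = -75*(2*(-11)*(-12 - 11) - 48) = -75*(2*(-11)*(-23) - 48) = -75*(506 - 48) = -75*458 = -34350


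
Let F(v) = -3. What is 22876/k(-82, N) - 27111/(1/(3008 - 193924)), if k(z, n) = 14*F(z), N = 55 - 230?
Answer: 15527769394/3 ≈ 5.1759e+9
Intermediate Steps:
N = -175
k(z, n) = -42 (k(z, n) = 14*(-3) = -42)
22876/k(-82, N) - 27111/(1/(3008 - 193924)) = 22876/(-42) - 27111/(1/(3008 - 193924)) = 22876*(-1/42) - 27111/(1/(-190916)) = -1634/3 - 27111/(-1/190916) = -1634/3 - 27111*(-190916) = -1634/3 + 5175923676 = 15527769394/3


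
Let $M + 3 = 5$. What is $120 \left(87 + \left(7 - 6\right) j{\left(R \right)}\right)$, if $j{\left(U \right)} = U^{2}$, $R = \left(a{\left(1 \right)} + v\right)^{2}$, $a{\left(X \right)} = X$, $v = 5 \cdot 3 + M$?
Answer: $12607560$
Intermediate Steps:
$M = 2$ ($M = -3 + 5 = 2$)
$v = 17$ ($v = 5 \cdot 3 + 2 = 15 + 2 = 17$)
$R = 324$ ($R = \left(1 + 17\right)^{2} = 18^{2} = 324$)
$120 \left(87 + \left(7 - 6\right) j{\left(R \right)}\right) = 120 \left(87 + \left(7 - 6\right) 324^{2}\right) = 120 \left(87 + 1 \cdot 104976\right) = 120 \left(87 + 104976\right) = 120 \cdot 105063 = 12607560$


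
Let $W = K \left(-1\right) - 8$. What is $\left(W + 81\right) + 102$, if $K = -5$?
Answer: $180$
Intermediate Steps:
$W = -3$ ($W = \left(-5\right) \left(-1\right) - 8 = 5 - 8 = -3$)
$\left(W + 81\right) + 102 = \left(-3 + 81\right) + 102 = 78 + 102 = 180$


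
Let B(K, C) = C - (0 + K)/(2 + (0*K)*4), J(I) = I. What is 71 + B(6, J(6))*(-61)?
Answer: -112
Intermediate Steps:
B(K, C) = C - K/2 (B(K, C) = C - K/(2 + 0*4) = C - K/(2 + 0) = C - K/2)
71 + B(6, J(6))*(-61) = 71 + (6 - ½*6)*(-61) = 71 + (6 - 3)*(-61) = 71 + 3*(-61) = 71 - 183 = -112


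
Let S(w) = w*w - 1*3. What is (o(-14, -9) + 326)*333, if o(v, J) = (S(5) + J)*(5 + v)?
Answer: 69597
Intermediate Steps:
S(w) = -3 + w² (S(w) = w² - 3 = -3 + w²)
o(v, J) = (5 + v)*(22 + J) (o(v, J) = ((-3 + 5²) + J)*(5 + v) = ((-3 + 25) + J)*(5 + v) = (22 + J)*(5 + v) = (5 + v)*(22 + J))
(o(-14, -9) + 326)*333 = ((110 + 5*(-9) + 22*(-14) - 9*(-14)) + 326)*333 = ((110 - 45 - 308 + 126) + 326)*333 = (-117 + 326)*333 = 209*333 = 69597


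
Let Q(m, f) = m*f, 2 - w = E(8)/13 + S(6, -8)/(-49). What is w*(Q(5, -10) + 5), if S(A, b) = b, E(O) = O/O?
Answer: -50445/637 ≈ -79.192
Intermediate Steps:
E(O) = 1
w = 1121/637 (w = 2 - (1/13 - 8/(-49)) = 2 - (1*(1/13) - 8*(-1/49)) = 2 - (1/13 + 8/49) = 2 - 1*153/637 = 2 - 153/637 = 1121/637 ≈ 1.7598)
Q(m, f) = f*m
w*(Q(5, -10) + 5) = 1121*(-10*5 + 5)/637 = 1121*(-50 + 5)/637 = (1121/637)*(-45) = -50445/637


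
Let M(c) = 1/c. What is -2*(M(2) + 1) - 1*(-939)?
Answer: 936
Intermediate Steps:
M(c) = 1/c
-2*(M(2) + 1) - 1*(-939) = -2*(1/2 + 1) - 1*(-939) = -2*(½ + 1) + 939 = -2*3/2 + 939 = -3 + 939 = 936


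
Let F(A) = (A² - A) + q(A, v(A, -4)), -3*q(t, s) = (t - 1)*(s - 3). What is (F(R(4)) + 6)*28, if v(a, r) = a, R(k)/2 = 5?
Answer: 2100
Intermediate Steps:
R(k) = 10 (R(k) = 2*5 = 10)
q(t, s) = -(-1 + t)*(-3 + s)/3 (q(t, s) = -(t - 1)*(s - 3)/3 = -(-1 + t)*(-3 + s)/3)
F(A) = -1 + A/3 + 2*A²/3 (F(A) = (A² - A) + (-1 + A + A/3 - A*A/3) = (A² - A) + (-1 + A + A/3 - A²/3) = (A² - A) + (-1 - A²/3 + 4*A/3) = -1 + A/3 + 2*A²/3)
(F(R(4)) + 6)*28 = ((-1 + (⅓)*10 + (⅔)*10²) + 6)*28 = ((-1 + 10/3 + (⅔)*100) + 6)*28 = ((-1 + 10/3 + 200/3) + 6)*28 = (69 + 6)*28 = 75*28 = 2100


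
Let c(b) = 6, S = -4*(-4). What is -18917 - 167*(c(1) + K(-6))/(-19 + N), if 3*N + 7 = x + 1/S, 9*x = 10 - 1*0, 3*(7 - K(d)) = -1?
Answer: -170180179/9047 ≈ -18811.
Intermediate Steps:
S = 16
K(d) = 22/3 (K(d) = 7 - ⅓*(-1) = 7 + ⅓ = 22/3)
x = 10/9 (x = (10 - 1*0)/9 = (10 + 0)/9 = (⅑)*10 = 10/9 ≈ 1.1111)
N = -839/432 (N = -7/3 + (10/9 + 1/16)/3 = -7/3 + (⅓)*(169/144) = -7/3 + 169/432 = -839/432 ≈ -1.9421)
-18917 - 167*(c(1) + K(-6))/(-19 + N) = -18917 - 167*(6 + 22/3)/(-19 - 839/432) = -18917 - 167*40/(3*(-9047/432)) = -18917 - 167*(40/3)*(-432/9047) = -18917 - 167*(-5760)/9047 = -18917 - 1*(-961920/9047) = -18917 + 961920/9047 = -170180179/9047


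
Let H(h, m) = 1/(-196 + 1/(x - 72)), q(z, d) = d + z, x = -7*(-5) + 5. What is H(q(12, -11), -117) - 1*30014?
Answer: -188277854/6273 ≈ -30014.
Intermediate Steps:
x = 40 (x = 35 + 5 = 40)
H(h, m) = -32/6273 (H(h, m) = 1/(-196 + 1/(40 - 72)) = 1/(-196 + 1/(-32)) = 1/(-196 - 1/32) = 1/(-6273/32) = -32/6273)
H(q(12, -11), -117) - 1*30014 = -32/6273 - 1*30014 = -32/6273 - 30014 = -188277854/6273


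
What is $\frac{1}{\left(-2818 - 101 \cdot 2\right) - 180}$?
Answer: $- \frac{1}{3200} \approx -0.0003125$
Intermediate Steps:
$\frac{1}{\left(-2818 - 101 \cdot 2\right) - 180} = \frac{1}{\left(-2818 - 202\right) - 180} = \frac{1}{-3020 - 180} = \frac{1}{-3200} = - \frac{1}{3200}$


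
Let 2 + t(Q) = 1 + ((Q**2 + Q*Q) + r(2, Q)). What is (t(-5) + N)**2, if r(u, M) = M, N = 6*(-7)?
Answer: 4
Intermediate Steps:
N = -42
t(Q) = -1 + Q + 2*Q**2 (t(Q) = -2 + (1 + ((Q**2 + Q*Q) + Q)) = -2 + (1 + ((Q**2 + Q**2) + Q)) = -2 + (1 + (2*Q**2 + Q)) = -2 + (1 + (Q + 2*Q**2)) = -2 + (1 + Q + 2*Q**2) = -1 + Q + 2*Q**2)
(t(-5) + N)**2 = ((-1 - 5 + 2*(-5)**2) - 42)**2 = ((-1 - 5 + 2*25) - 42)**2 = ((-1 - 5 + 50) - 42)**2 = (44 - 42)**2 = 2**2 = 4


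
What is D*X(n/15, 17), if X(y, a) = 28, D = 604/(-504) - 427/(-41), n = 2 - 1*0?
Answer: 95222/369 ≈ 258.05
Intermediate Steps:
n = 2 (n = 2 + 0 = 2)
D = 47611/5166 (D = 604*(-1/504) - 427*(-1/41) = -151/126 + 427/41 = 47611/5166 ≈ 9.2162)
D*X(n/15, 17) = (47611/5166)*28 = 95222/369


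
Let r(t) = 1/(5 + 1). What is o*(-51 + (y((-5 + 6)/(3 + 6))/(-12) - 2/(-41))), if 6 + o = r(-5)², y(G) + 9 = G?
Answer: 11950345/39852 ≈ 299.87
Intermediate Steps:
r(t) = ⅙ (r(t) = 1/6 = ⅙)
y(G) = -9 + G
o = -215/36 (o = -6 + (⅙)² = -6 + 1/36 = -215/36 ≈ -5.9722)
o*(-51 + (y((-5 + 6)/(3 + 6))/(-12) - 2/(-41))) = -215*(-51 + ((-9 + (-5 + 6)/(3 + 6))/(-12) - 2/(-41)))/36 = -215*(-51 + ((-9 + 1/9)*(-1/12) - 2*(-1/41)))/36 = -215*(-51 + ((-9 + 1*(⅑))*(-1/12) + 2/41))/36 = -215*(-51 + ((-9 + ⅑)*(-1/12) + 2/41))/36 = -215*(-51 + (-80/9*(-1/12) + 2/41))/36 = -215*(-51 + (20/27 + 2/41))/36 = -215*(-51 + 874/1107)/36 = -215/36*(-55583/1107) = 11950345/39852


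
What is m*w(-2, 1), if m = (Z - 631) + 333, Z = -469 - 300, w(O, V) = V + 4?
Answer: -5335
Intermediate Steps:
w(O, V) = 4 + V
Z = -769
m = -1067 (m = (-769 - 631) + 333 = -1400 + 333 = -1067)
m*w(-2, 1) = -1067*(4 + 1) = -1067*5 = -5335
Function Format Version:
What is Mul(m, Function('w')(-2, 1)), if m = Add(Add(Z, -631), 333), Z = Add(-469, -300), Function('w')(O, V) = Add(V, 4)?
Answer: -5335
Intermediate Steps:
Function('w')(O, V) = Add(4, V)
Z = -769
m = -1067 (m = Add(Add(-769, -631), 333) = Add(-1400, 333) = -1067)
Mul(m, Function('w')(-2, 1)) = Mul(-1067, Add(4, 1)) = Mul(-1067, 5) = -5335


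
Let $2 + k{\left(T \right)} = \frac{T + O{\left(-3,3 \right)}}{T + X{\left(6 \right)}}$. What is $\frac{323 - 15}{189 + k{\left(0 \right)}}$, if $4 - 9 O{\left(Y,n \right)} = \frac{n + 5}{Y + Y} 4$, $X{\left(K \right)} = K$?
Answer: $\frac{24948}{15161} \approx 1.6455$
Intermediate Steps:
$O{\left(Y,n \right)} = \frac{4}{9} - \frac{2 \left(5 + n\right)}{9 Y}$ ($O{\left(Y,n \right)} = \frac{4}{9} - \frac{\frac{n + 5}{Y + Y} 4}{9} = \frac{4}{9} - \frac{\frac{5 + n}{2 Y} 4}{9} = \frac{4}{9} - \frac{2 \frac{1}{Y} \left(5 + n\right)}{9} = \frac{4}{9} - \frac{2 \left(5 + n\right)}{9 Y}$)
$k{\left(T \right)} = -2 + \frac{\frac{28}{27} + T}{6 + T}$ ($k{\left(T \right)} = -2 + \frac{T + \frac{2 \left(-5 - 3 + 2 \left(-3\right)\right)}{9 \left(-3\right)}}{T + 6} = -2 + \frac{T + \frac{2}{9} \left(- \frac{1}{3}\right) \left(-5 - 3 - 6\right)}{6 + T} = -2 + \frac{T + \frac{2}{9} \left(- \frac{1}{3}\right) \left(-14\right)}{6 + T} = -2 + \frac{T + \frac{28}{27}}{6 + T} = -2 + \frac{\frac{28}{27} + T}{6 + T}$)
$\frac{323 - 15}{189 + k{\left(0 \right)}} = \frac{323 - 15}{189 + \frac{- \frac{296}{27} - 0}{6 + 0}} = \frac{308}{189 + \frac{- \frac{296}{27} + 0}{6}} = \frac{308}{189 + \frac{1}{6} \left(- \frac{296}{27}\right)} = \frac{308}{189 - \frac{148}{81}} = \frac{308}{\frac{15161}{81}} = 308 \cdot \frac{81}{15161} = \frac{24948}{15161}$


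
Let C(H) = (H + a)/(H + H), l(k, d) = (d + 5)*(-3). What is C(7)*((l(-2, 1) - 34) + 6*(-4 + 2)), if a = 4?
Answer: -352/7 ≈ -50.286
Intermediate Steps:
l(k, d) = -15 - 3*d (l(k, d) = (5 + d)*(-3) = -15 - 3*d)
C(H) = (4 + H)/(2*H) (C(H) = (H + 4)/(H + H) = (4 + H)/((2*H)) = (4 + H)*(1/(2*H)) = (4 + H)/(2*H))
C(7)*((l(-2, 1) - 34) + 6*(-4 + 2)) = ((½)*(4 + 7)/7)*(((-15 - 3*1) - 34) + 6*(-4 + 2)) = ((½)*(⅐)*11)*(((-15 - 3) - 34) + 6*(-2)) = 11*((-18 - 34) - 12)/14 = 11*(-52 - 12)/14 = (11/14)*(-64) = -352/7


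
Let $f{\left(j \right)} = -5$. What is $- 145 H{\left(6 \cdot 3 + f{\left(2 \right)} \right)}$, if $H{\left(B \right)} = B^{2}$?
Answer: $-24505$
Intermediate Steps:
$- 145 H{\left(6 \cdot 3 + f{\left(2 \right)} \right)} = - 145 \left(6 \cdot 3 - 5\right)^{2} = - 145 \left(18 - 5\right)^{2} = - 145 \cdot 13^{2} = \left(-145\right) 169 = -24505$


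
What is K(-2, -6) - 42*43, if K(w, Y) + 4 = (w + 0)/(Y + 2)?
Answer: -3619/2 ≈ -1809.5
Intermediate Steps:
K(w, Y) = -4 + w/(2 + Y) (K(w, Y) = -4 + (w + 0)/(Y + 2) = -4 + w/(2 + Y))
K(-2, -6) - 42*43 = (-8 - 2 - 4*(-6))/(2 - 6) - 42*43 = (-8 - 2 + 24)/(-4) - 1806 = -¼*14 - 1806 = -7/2 - 1806 = -3619/2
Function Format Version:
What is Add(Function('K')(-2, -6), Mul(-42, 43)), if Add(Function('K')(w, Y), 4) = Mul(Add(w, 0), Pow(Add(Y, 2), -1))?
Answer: Rational(-3619, 2) ≈ -1809.5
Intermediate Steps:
Function('K')(w, Y) = Add(-4, Mul(w, Pow(Add(2, Y), -1))) (Function('K')(w, Y) = Add(-4, Mul(Add(w, 0), Pow(Add(Y, 2), -1))) = Add(-4, Mul(w, Pow(Add(2, Y), -1))))
Add(Function('K')(-2, -6), Mul(-42, 43)) = Add(Mul(Pow(Add(2, -6), -1), Add(-8, -2, Mul(-4, -6))), Mul(-42, 43)) = Add(Mul(Pow(-4, -1), Add(-8, -2, 24)), -1806) = Add(Mul(Rational(-1, 4), 14), -1806) = Add(Rational(-7, 2), -1806) = Rational(-3619, 2)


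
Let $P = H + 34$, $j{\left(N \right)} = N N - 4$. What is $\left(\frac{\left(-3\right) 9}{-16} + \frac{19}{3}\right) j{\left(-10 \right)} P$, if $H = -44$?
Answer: $-7700$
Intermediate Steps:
$j{\left(N \right)} = -4 + N^{2}$ ($j{\left(N \right)} = N^{2} - 4 = -4 + N^{2}$)
$P = -10$ ($P = -44 + 34 = -10$)
$\left(\frac{\left(-3\right) 9}{-16} + \frac{19}{3}\right) j{\left(-10 \right)} P = \left(\frac{\left(-3\right) 9}{-16} + \frac{19}{3}\right) \left(-4 + \left(-10\right)^{2}\right) \left(-10\right) = \left(\left(-27\right) \left(- \frac{1}{16}\right) + 19 \cdot \frac{1}{3}\right) \left(-4 + 100\right) \left(-10\right) = \left(\frac{27}{16} + \frac{19}{3}\right) 96 \left(-10\right) = \frac{385}{48} \cdot 96 \left(-10\right) = 770 \left(-10\right) = -7700$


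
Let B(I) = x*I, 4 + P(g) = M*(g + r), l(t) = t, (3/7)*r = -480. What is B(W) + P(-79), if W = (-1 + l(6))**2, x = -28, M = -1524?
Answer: 1826572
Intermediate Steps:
r = -1120 (r = (7/3)*(-480) = -1120)
P(g) = 1706876 - 1524*g (P(g) = -4 - 1524*(g - 1120) = -4 - 1524*(-1120 + g) = -4 + (1706880 - 1524*g) = 1706876 - 1524*g)
W = 25 (W = (-1 + 6)**2 = 5**2 = 25)
B(I) = -28*I
B(W) + P(-79) = -28*25 + (1706876 - 1524*(-79)) = -700 + (1706876 + 120396) = -700 + 1827272 = 1826572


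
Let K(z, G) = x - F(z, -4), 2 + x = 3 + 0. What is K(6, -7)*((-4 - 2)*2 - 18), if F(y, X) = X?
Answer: -150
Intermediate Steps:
x = 1 (x = -2 + (3 + 0) = -2 + 3 = 1)
K(z, G) = 5 (K(z, G) = 1 - 1*(-4) = 1 + 4 = 5)
K(6, -7)*((-4 - 2)*2 - 18) = 5*((-4 - 2)*2 - 18) = 5*(-6*2 - 18) = 5*(-12 - 18) = 5*(-30) = -150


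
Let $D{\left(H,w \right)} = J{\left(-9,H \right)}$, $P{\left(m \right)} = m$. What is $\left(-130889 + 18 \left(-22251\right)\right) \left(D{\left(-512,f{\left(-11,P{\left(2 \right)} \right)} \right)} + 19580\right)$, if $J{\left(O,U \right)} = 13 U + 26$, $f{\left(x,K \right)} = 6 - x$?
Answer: $-6881720650$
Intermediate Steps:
$J{\left(O,U \right)} = 26 + 13 U$
$D{\left(H,w \right)} = 26 + 13 H$
$\left(-130889 + 18 \left(-22251\right)\right) \left(D{\left(-512,f{\left(-11,P{\left(2 \right)} \right)} \right)} + 19580\right) = \left(-130889 + 18 \left(-22251\right)\right) \left(\left(26 + 13 \left(-512\right)\right) + 19580\right) = \left(-130889 - 400518\right) \left(\left(26 - 6656\right) + 19580\right) = - 531407 \left(-6630 + 19580\right) = \left(-531407\right) 12950 = -6881720650$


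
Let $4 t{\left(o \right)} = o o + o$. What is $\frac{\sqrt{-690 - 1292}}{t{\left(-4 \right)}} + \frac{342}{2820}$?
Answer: $\frac{57}{470} + \frac{i \sqrt{1982}}{3} \approx 0.12128 + 14.84 i$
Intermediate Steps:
$t{\left(o \right)} = \frac{o}{4} + \frac{o^{2}}{4}$ ($t{\left(o \right)} = \frac{o o + o}{4} = \frac{o^{2} + o}{4} = \frac{o + o^{2}}{4} = \frac{o}{4} + \frac{o^{2}}{4}$)
$\frac{\sqrt{-690 - 1292}}{t{\left(-4 \right)}} + \frac{342}{2820} = \frac{\sqrt{-690 - 1292}}{\frac{1}{4} \left(-4\right) \left(1 - 4\right)} + \frac{342}{2820} = \frac{\sqrt{-1982}}{\frac{1}{4} \left(-4\right) \left(-3\right)} + 342 \cdot \frac{1}{2820} = \frac{i \sqrt{1982}}{3} + \frac{57}{470} = \frac{57}{470} + \frac{i \sqrt{1982}}{3}$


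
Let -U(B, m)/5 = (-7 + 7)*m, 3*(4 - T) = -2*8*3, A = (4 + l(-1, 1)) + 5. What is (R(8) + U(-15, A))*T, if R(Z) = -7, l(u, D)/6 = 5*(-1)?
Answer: -140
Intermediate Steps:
l(u, D) = -30 (l(u, D) = 6*(5*(-1)) = 6*(-5) = -30)
A = -21 (A = (4 - 30) + 5 = -26 + 5 = -21)
T = 20 (T = 4 - (-2*8)*3/3 = 4 - (-16)*3/3 = 4 - 1/3*(-48) = 4 + 16 = 20)
U(B, m) = 0 (U(B, m) = -5*(-7 + 7)*m = -0*m = -5*0 = 0)
(R(8) + U(-15, A))*T = (-7 + 0)*20 = -7*20 = -140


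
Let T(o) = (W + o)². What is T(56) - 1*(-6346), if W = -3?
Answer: 9155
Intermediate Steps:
T(o) = (-3 + o)²
T(56) - 1*(-6346) = (-3 + 56)² - 1*(-6346) = 53² + 6346 = 2809 + 6346 = 9155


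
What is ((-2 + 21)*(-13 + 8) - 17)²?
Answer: 12544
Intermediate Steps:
((-2 + 21)*(-13 + 8) - 17)² = (19*(-5) - 17)² = (-95 - 17)² = (-112)² = 12544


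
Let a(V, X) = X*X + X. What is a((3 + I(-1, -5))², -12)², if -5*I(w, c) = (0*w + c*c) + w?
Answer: 17424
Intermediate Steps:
I(w, c) = -w/5 - c²/5 (I(w, c) = -((0*w + c*c) + w)/5 = -((0 + c²) + w)/5 = -(c² + w)/5 = -(w + c²)/5 = -w/5 - c²/5)
a(V, X) = X + X² (a(V, X) = X² + X = X + X²)
a((3 + I(-1, -5))², -12)² = (-12*(1 - 12))² = (-12*(-11))² = 132² = 17424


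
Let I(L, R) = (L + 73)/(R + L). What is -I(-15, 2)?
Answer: 58/13 ≈ 4.4615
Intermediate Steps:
I(L, R) = (73 + L)/(L + R)
-I(-15, 2) = -(73 - 15)/(-15 + 2) = -58/(-13) = -(-1)*58/13 = -1*(-58/13) = 58/13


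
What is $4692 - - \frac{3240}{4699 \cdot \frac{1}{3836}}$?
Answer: $\frac{34476348}{4699} \approx 7337.0$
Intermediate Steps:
$4692 - - \frac{3240}{4699 \cdot \frac{1}{3836}} = 4692 - - \frac{3240}{\frac{4699}{3836}} = 4692 - \left(-3240\right) \frac{3836}{4699} = 4692 - - \frac{12428640}{4699} = 4692 + \frac{12428640}{4699} = \frac{34476348}{4699}$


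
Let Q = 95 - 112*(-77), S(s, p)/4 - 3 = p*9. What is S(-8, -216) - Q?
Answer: -16483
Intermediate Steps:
S(s, p) = 12 + 36*p (S(s, p) = 12 + 4*(p*9) = 12 + 4*(9*p) = 12 + 36*p)
Q = 8719 (Q = 95 + 8624 = 8719)
S(-8, -216) - Q = (12 + 36*(-216)) - 1*8719 = (12 - 7776) - 8719 = -7764 - 8719 = -16483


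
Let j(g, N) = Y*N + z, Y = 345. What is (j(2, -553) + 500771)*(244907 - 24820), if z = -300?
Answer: 68157862682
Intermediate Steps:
j(g, N) = -300 + 345*N (j(g, N) = 345*N - 300 = -300 + 345*N)
(j(2, -553) + 500771)*(244907 - 24820) = ((-300 + 345*(-553)) + 500771)*(244907 - 24820) = ((-300 - 190785) + 500771)*220087 = (-191085 + 500771)*220087 = 309686*220087 = 68157862682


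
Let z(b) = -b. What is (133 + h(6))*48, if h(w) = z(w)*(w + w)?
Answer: 2928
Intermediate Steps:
h(w) = -2*w**2 (h(w) = (-w)*(w + w) = (-w)*(2*w) = -2*w**2)
(133 + h(6))*48 = (133 - 2*6**2)*48 = (133 - 2*36)*48 = (133 - 72)*48 = 61*48 = 2928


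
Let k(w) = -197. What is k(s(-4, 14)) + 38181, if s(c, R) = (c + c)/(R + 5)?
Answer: 37984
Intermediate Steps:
s(c, R) = 2*c/(5 + R) (s(c, R) = (2*c)/(5 + R) = 2*c/(5 + R))
k(s(-4, 14)) + 38181 = -197 + 38181 = 37984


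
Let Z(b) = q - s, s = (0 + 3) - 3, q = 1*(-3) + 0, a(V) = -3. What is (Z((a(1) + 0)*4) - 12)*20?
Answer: -300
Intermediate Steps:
q = -3 (q = -3 + 0 = -3)
s = 0 (s = 3 - 3 = 0)
Z(b) = -3 (Z(b) = -3 - 1*0 = -3 + 0 = -3)
(Z((a(1) + 0)*4) - 12)*20 = (-3 - 12)*20 = -15*20 = -300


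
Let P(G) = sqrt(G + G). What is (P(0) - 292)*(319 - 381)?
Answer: 18104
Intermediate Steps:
P(G) = sqrt(2)*sqrt(G) (P(G) = sqrt(2*G) = sqrt(2)*sqrt(G))
(P(0) - 292)*(319 - 381) = (sqrt(2)*sqrt(0) - 292)*(319 - 381) = (sqrt(2)*0 - 292)*(-62) = (0 - 292)*(-62) = -292*(-62) = 18104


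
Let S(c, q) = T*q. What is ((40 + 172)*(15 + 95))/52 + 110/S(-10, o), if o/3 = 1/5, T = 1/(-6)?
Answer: -8470/13 ≈ -651.54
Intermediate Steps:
T = -1/6 ≈ -0.16667
o = 3/5 ≈ 0.60000
S(c, q) = -q/6
((40 + 172)*(15 + 95))/52 + 110/S(-10, o) = ((40 + 172)*(15 + 95))/52 + 110/((-1/6*3/5)) = (212*110)*(1/52) + 110/(-1/10) = 23320*(1/52) + 110*(-10) = 5830/13 - 1100 = -8470/13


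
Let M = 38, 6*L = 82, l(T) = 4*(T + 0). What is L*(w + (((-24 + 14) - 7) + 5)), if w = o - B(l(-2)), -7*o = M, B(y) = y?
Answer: -902/7 ≈ -128.86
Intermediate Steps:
l(T) = 4*T
L = 41/3 (L = (1/6)*82 = 41/3 ≈ 13.667)
o = -38/7 (o = -1/7*38 = -38/7 ≈ -5.4286)
w = 18/7 (w = -38/7 - 4*(-2) = -38/7 - 1*(-8) = -38/7 + 8 = 18/7 ≈ 2.5714)
L*(w + (((-24 + 14) - 7) + 5)) = 41*(18/7 + (((-24 + 14) - 7) + 5))/3 = 41*(18/7 + ((-10 - 7) + 5))/3 = 41*(18/7 + (-17 + 5))/3 = 41*(18/7 - 12)/3 = (41/3)*(-66/7) = -902/7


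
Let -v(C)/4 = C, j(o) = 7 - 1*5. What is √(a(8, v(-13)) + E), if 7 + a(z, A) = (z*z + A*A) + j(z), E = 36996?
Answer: √39759 ≈ 199.40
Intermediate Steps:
j(o) = 2 (j(o) = 7 - 5 = 2)
v(C) = -4*C
a(z, A) = -5 + A² + z² (a(z, A) = -7 + ((z*z + A*A) + 2) = -7 + ((z² + A²) + 2) = -7 + ((A² + z²) + 2) = -7 + (2 + A² + z²) = -5 + A² + z²)
√(a(8, v(-13)) + E) = √((-5 + (-4*(-13))² + 8²) + 36996) = √((-5 + 52² + 64) + 36996) = √((-5 + 2704 + 64) + 36996) = √(2763 + 36996) = √39759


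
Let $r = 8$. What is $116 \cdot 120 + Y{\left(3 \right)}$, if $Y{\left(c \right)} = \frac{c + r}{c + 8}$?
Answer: $13921$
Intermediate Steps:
$Y{\left(c \right)} = 1$ ($Y{\left(c \right)} = \frac{c + 8}{c + 8} = \frac{8 + c}{8 + c} = 1$)
$116 \cdot 120 + Y{\left(3 \right)} = 116 \cdot 120 + 1 = 13920 + 1 = 13921$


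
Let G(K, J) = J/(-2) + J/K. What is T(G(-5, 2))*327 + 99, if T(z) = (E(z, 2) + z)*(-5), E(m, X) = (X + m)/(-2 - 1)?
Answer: 2715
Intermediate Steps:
G(K, J) = -J/2 + J/K (G(K, J) = J*(-½) + J/K = -J/2 + J/K)
E(m, X) = -X/3 - m/3 (E(m, X) = (X + m)/(-3) = (X + m)*(-⅓) = -X/3 - m/3)
T(z) = 10/3 - 10*z/3 (T(z) = ((-⅓*2 - z/3) + z)*(-5) = ((-⅔ - z/3) + z)*(-5) = (-⅔ + 2*z/3)*(-5) = 10/3 - 10*z/3)
T(G(-5, 2))*327 + 99 = (10/3 - 10*(-½*2 + 2/(-5))/3)*327 + 99 = (10/3 - 10*(-1 + 2*(-⅕))/3)*327 + 99 = (10/3 - 10*(-1 - ⅖)/3)*327 + 99 = (10/3 - 10/3*(-7/5))*327 + 99 = (10/3 + 14/3)*327 + 99 = 8*327 + 99 = 2616 + 99 = 2715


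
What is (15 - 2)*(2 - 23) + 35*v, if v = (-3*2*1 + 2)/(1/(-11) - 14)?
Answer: -8155/31 ≈ -263.06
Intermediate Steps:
v = 44/155 (v = (-6*1 + 2)/(-1/11 - 14) = (-6 + 2)/(-155/11) = -4*(-11/155) = 44/155 ≈ 0.28387)
(15 - 2)*(2 - 23) + 35*v = (15 - 2)*(2 - 23) + 35*(44/155) = 13*(-21) + 308/31 = -273 + 308/31 = -8155/31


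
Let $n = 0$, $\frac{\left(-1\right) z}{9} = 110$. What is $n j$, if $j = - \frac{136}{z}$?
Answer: $0$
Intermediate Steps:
$z = -990$ ($z = \left(-9\right) 110 = -990$)
$j = \frac{68}{495}$ ($j = - \frac{136}{-990} = \left(-136\right) \left(- \frac{1}{990}\right) = \frac{68}{495} \approx 0.13737$)
$n j = 0 \cdot \frac{68}{495} = 0$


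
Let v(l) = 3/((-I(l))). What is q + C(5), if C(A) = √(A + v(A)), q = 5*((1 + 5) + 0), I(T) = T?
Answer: 30 + √110/5 ≈ 32.098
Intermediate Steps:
v(l) = -3/l (v(l) = 3/((-l)) = 3*(-1/l) = -3/l)
q = 30 (q = 5*(6 + 0) = 5*6 = 30)
C(A) = √(A - 3/A)
q + C(5) = 30 + √(5 - 3/5) = 30 + √(5 - 3*⅕) = 30 + √(5 - ⅗) = 30 + √(22/5) = 30 + √110/5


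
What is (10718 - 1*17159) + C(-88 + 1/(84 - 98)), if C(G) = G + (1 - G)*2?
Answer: -88913/14 ≈ -6350.9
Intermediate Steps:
C(G) = 2 - G (C(G) = G + (2 - 2*G) = 2 - G)
(10718 - 1*17159) + C(-88 + 1/(84 - 98)) = (10718 - 1*17159) + (2 - (-88 + 1/(84 - 98))) = (10718 - 17159) + (2 - (-88 + 1/(-14))) = -6441 + (2 - (-88 - 1/14)) = -6441 + (2 - 1*(-1233/14)) = -6441 + (2 + 1233/14) = -6441 + 1261/14 = -88913/14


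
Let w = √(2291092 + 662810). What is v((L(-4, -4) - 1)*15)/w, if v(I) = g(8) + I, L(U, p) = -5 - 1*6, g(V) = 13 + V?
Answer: -√2953902/18578 ≈ -0.092512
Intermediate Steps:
L(U, p) = -11 (L(U, p) = -5 - 6 = -11)
v(I) = 21 + I (v(I) = (13 + 8) + I = 21 + I)
w = √2953902 ≈ 1718.7
v((L(-4, -4) - 1)*15)/w = (21 + (-11 - 1)*15)/(√2953902) = (21 - 12*15)*(√2953902/2953902) = (21 - 180)*(√2953902/2953902) = -√2953902/18578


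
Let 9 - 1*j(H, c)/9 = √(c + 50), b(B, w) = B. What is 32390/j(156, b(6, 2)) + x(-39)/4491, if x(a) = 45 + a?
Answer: 9697576/7485 + 12956*√14/45 ≈ 2372.9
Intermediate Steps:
j(H, c) = 81 - 9*√(50 + c) (j(H, c) = 81 - 9*√(c + 50) = 81 - 9*√(50 + c))
32390/j(156, b(6, 2)) + x(-39)/4491 = 32390/(81 - 9*√(50 + 6)) + (45 - 39)/4491 = 32390/(81 - 18*√14) + 6*(1/4491) = 32390/(81 - 18*√14) + 2/1497 = 2/1497 + 32390/(81 - 18*√14)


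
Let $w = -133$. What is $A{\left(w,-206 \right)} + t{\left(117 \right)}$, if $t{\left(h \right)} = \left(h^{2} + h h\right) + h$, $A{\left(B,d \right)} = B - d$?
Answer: $27568$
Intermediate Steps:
$t{\left(h \right)} = h + 2 h^{2}$ ($t{\left(h \right)} = \left(h^{2} + h^{2}\right) + h = 2 h^{2} + h = h + 2 h^{2}$)
$A{\left(w,-206 \right)} + t{\left(117 \right)} = \left(-133 - -206\right) + 117 \left(1 + 2 \cdot 117\right) = \left(-133 + 206\right) + 117 \left(1 + 234\right) = 73 + 117 \cdot 235 = 73 + 27495 = 27568$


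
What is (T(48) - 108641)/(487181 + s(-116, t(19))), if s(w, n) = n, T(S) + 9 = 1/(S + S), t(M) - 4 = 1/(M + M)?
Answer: -198177581/888625488 ≈ -0.22302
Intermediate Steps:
t(M) = 4 + 1/(2*M) (t(M) = 4 + 1/(M + M) = 4 + 1/(2*M))
T(S) = -9 + 1/(2*S) (T(S) = -9 + 1/(S + S) = -9 + 1/(2*S))
(T(48) - 108641)/(487181 + s(-116, t(19))) = ((-9 + (½)/48) - 108641)/(487181 + (4 + (½)/19)) = ((-9 + (½)*(1/48)) - 108641)/(487181 + (4 + (½)*(1/19))) = ((-9 + 1/96) - 108641)/(487181 + (4 + 1/38)) = (-863/96 - 108641)/(487181 + 153/38) = -10430399/(96*18513031/38) = -10430399/96*38/18513031 = -198177581/888625488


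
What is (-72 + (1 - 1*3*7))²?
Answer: 8464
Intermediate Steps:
(-72 + (1 - 1*3*7))² = (-72 + (1 - 3*7))² = (-72 + (1 - 21))² = (-72 - 20)² = (-92)² = 8464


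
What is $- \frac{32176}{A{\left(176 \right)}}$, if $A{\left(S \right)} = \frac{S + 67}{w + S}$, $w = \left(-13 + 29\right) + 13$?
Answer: $- \frac{6596080}{243} \approx -27144.0$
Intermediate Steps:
$w = 29$ ($w = 16 + 13 = 29$)
$A{\left(S \right)} = \frac{67 + S}{29 + S}$ ($A{\left(S \right)} = \frac{S + 67}{29 + S} = \frac{67 + S}{29 + S}$)
$- \frac{32176}{A{\left(176 \right)}} = - \frac{32176}{\frac{1}{29 + 176} \left(67 + 176\right)} = - \frac{32176}{\frac{1}{205} \cdot 243} = - \frac{32176}{\frac{243}{205}} = \left(-32176\right) \frac{205}{243} = - \frac{6596080}{243}$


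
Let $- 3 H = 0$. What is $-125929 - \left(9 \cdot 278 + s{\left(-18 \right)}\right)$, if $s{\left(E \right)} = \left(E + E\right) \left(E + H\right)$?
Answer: $-129079$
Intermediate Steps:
$H = 0$ ($H = \left(- \frac{1}{3}\right) 0 = 0$)
$s{\left(E \right)} = 2 E^{2}$ ($s{\left(E \right)} = \left(E + E\right) \left(E + 0\right) = 2 E E = 2 E^{2}$)
$-125929 - \left(9 \cdot 278 + s{\left(-18 \right)}\right) = -125929 - \left(9 \cdot 278 + 2 \left(-18\right)^{2}\right) = -125929 - \left(2502 + 2 \cdot 324\right) = -125929 - \left(2502 + 648\right) = -125929 - 3150 = -129079$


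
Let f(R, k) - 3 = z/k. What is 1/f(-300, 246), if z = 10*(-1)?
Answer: 123/364 ≈ 0.33791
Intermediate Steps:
z = -10
f(R, k) = 3 - 10/k
1/f(-300, 246) = 1/(3 - 10/246) = 1/(3 - 10*1/246) = 1/(3 - 5/123) = 1/(364/123) = 123/364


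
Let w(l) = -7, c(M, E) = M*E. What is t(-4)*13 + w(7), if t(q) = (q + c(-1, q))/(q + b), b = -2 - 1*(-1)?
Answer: -7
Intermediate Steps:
c(M, E) = E*M
b = -1 (b = -2 + 1 = -1)
t(q) = 0 (t(q) = (q + q*(-1))/(q - 1) = (q - q)/(-1 + q) = 0/(-1 + q) = 0)
t(-4)*13 + w(7) = 0*13 - 7 = 0 - 7 = -7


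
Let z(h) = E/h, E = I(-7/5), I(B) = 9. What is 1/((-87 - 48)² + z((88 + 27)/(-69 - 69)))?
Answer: 5/91071 ≈ 5.4902e-5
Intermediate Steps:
E = 9
z(h) = 9/h
1/((-87 - 48)² + z((88 + 27)/(-69 - 69))) = 1/((-87 - 48)² + 9/(((88 + 27)/(-69 - 69)))) = 1/((-135)² + 9/((115/(-138)))) = 1/(18225 + 9/((115*(-1/138)))) = 1/(18225 + 9/(-⅚)) = 1/(18225 + 9*(-6/5)) = 1/(18225 - 54/5) = 1/(91071/5) = 5/91071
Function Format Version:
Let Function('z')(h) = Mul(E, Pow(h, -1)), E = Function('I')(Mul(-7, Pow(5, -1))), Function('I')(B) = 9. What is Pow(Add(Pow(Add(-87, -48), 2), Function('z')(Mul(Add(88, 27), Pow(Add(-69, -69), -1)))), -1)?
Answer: Rational(5, 91071) ≈ 5.4902e-5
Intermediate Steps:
E = 9
Function('z')(h) = Mul(9, Pow(h, -1))
Pow(Add(Pow(Add(-87, -48), 2), Function('z')(Mul(Add(88, 27), Pow(Add(-69, -69), -1)))), -1) = Pow(Add(Pow(Add(-87, -48), 2), Mul(9, Pow(Mul(Add(88, 27), Pow(Add(-69, -69), -1)), -1))), -1) = Pow(Add(Pow(-135, 2), Mul(9, Pow(Mul(115, Pow(-138, -1)), -1))), -1) = Pow(Add(18225, Mul(9, Pow(Mul(115, Rational(-1, 138)), -1))), -1) = Pow(Add(18225, Mul(9, Pow(Rational(-5, 6), -1))), -1) = Pow(Add(18225, Mul(9, Rational(-6, 5))), -1) = Pow(Add(18225, Rational(-54, 5)), -1) = Pow(Rational(91071, 5), -1) = Rational(5, 91071)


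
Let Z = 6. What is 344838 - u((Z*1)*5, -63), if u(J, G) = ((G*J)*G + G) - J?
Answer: 225861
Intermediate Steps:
u(J, G) = G - J + J*G² (u(J, G) = (J*G² + G) - J = (G + J*G²) - J = G - J + J*G²)
344838 - u((Z*1)*5, -63) = 344838 - (-63 - 6*1*5 + ((6*1)*5)*(-63)²) = 344838 - (-63 - 6*5 + (6*5)*3969) = 344838 - (-63 - 1*30 + 30*3969) = 344838 - (-63 - 30 + 119070) = 344838 - 1*118977 = 344838 - 118977 = 225861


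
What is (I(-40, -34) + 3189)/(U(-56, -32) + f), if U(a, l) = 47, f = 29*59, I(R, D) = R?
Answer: 3149/1758 ≈ 1.7912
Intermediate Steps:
f = 1711
(I(-40, -34) + 3189)/(U(-56, -32) + f) = (-40 + 3189)/(47 + 1711) = 3149/1758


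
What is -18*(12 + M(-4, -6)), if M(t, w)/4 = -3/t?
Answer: -270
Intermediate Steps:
M(t, w) = -12/t (M(t, w) = 4*(-3/t) = -12/t)
-18*(12 + M(-4, -6)) = -18*(12 - 12/(-4)) = -18*(12 - 12*(-1/4)) = -18*(12 + 3) = -18*15 = -270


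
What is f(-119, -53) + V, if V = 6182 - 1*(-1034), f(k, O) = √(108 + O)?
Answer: 7216 + √55 ≈ 7223.4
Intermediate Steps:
V = 7216 (V = 6182 + 1034 = 7216)
f(-119, -53) + V = √(108 - 53) + 7216 = √55 + 7216 = 7216 + √55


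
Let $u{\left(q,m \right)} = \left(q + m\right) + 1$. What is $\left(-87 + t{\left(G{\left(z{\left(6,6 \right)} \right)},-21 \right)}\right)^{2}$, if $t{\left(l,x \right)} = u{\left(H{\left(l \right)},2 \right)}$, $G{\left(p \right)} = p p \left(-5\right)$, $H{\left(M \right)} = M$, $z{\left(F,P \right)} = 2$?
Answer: $10816$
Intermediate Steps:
$G{\left(p \right)} = - 5 p^{2}$ ($G{\left(p \right)} = p^{2} \left(-5\right) = - 5 p^{2}$)
$u{\left(q,m \right)} = 1 + m + q$ ($u{\left(q,m \right)} = \left(m + q\right) + 1 = 1 + m + q$)
$t{\left(l,x \right)} = 3 + l$ ($t{\left(l,x \right)} = 1 + 2 + l = 3 + l$)
$\left(-87 + t{\left(G{\left(z{\left(6,6 \right)} \right)},-21 \right)}\right)^{2} = \left(-87 + \left(3 - 5 \cdot 2^{2}\right)\right)^{2} = \left(-87 + \left(3 - 20\right)\right)^{2} = \left(-87 - 17\right)^{2} = \left(-104\right)^{2} = 10816$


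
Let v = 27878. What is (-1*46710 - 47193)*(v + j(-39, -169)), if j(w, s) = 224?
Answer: -2638862106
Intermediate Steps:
(-1*46710 - 47193)*(v + j(-39, -169)) = (-1*46710 - 47193)*(27878 + 224) = (-46710 - 47193)*28102 = -93903*28102 = -2638862106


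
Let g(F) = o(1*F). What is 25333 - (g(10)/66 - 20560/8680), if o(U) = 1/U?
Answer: 3628531283/143220 ≈ 25335.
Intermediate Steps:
o(U) = 1/U
g(F) = 1/F (g(F) = 1/(1*F) = 1/F)
25333 - (g(10)/66 - 20560/8680) = 25333 - (1/(10*66) - 20560/8680) = 25333 - ((⅒)*(1/66) - 20560*1/8680) = 25333 - (1/660 - 514/217) = 25333 - 1*(-339023/143220) = 25333 + 339023/143220 = 3628531283/143220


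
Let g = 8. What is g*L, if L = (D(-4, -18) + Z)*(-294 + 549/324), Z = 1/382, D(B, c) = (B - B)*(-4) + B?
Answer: 5356207/573 ≈ 9347.7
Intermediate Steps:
D(B, c) = B (D(B, c) = 0*(-4) + B = 0 + B = B)
Z = 1/382 ≈ 0.0026178
L = 5356207/4584 (L = (-4 + 1/382)*(-294 + 549/324) = -1527*(-294 + 549*(1/324))/382 = -1527*(-294 + 61/36)/382 = -1527/382*(-10523/36) = 5356207/4584 ≈ 1168.5)
g*L = 8*(5356207/4584) = 5356207/573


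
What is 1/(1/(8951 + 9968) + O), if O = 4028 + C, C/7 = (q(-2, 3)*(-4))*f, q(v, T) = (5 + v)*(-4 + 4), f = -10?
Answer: 18919/76205733 ≈ 0.00024826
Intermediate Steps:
q(v, T) = 0 (q(v, T) = (5 + v)*0 = 0)
C = 0 (C = 7*((0*(-4))*(-10)) = 7*(0*(-10)) = 7*0 = 0)
O = 4028 (O = 4028 + 0 = 4028)
1/(1/(8951 + 9968) + O) = 1/(1/(8951 + 9968) + 4028) = 1/(1/18919 + 4028) = 1/(76205733/18919) = 18919/76205733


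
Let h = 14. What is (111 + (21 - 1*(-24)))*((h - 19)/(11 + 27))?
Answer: -390/19 ≈ -20.526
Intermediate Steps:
(111 + (21 - 1*(-24)))*((h - 19)/(11 + 27)) = (111 + (21 - 1*(-24)))*((14 - 19)/(11 + 27)) = (111 + (21 + 24))*(-5/38) = (111 + 45)*(-5*1/38) = 156*(-5/38) = -390/19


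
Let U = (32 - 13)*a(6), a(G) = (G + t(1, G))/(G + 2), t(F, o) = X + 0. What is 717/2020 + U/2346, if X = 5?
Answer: 3469709/9477840 ≈ 0.36609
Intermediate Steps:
t(F, o) = 5 (t(F, o) = 5 + 0 = 5)
a(G) = (5 + G)/(2 + G) (a(G) = (G + 5)/(G + 2) = (5 + G)/(2 + G))
U = 209/8 (U = (32 - 13)*((5 + 6)/(2 + 6)) = 19*(11/8) = 209/8 ≈ 26.125)
717/2020 + U/2346 = 717/2020 + (209/8)/2346 = 717*(1/2020) + (209/8)*(1/2346) = 717/2020 + 209/18768 = 3469709/9477840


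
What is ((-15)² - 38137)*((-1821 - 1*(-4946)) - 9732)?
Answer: 250484584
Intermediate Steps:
((-15)² - 38137)*((-1821 - 1*(-4946)) - 9732) = (225 - 38137)*((-1821 + 4946) - 9732) = -37912*(3125 - 9732) = -37912*(-6607) = 250484584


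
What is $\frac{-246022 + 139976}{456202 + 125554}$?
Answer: $- \frac{53023}{290878} \approx -0.18229$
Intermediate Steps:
$\frac{-246022 + 139976}{456202 + 125554} = - \frac{106046}{581756} = \left(-106046\right) \frac{1}{581756} = - \frac{53023}{290878}$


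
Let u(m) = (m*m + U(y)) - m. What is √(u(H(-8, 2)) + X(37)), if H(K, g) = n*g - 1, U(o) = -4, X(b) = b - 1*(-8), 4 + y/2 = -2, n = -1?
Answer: √53 ≈ 7.2801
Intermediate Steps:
y = -12 (y = -8 + 2*(-2) = -8 - 4 = -12)
X(b) = 8 + b (X(b) = b + 8 = 8 + b)
H(K, g) = -1 - g (H(K, g) = -g - 1 = -1 - g)
u(m) = -4 + m² - m (u(m) = (m*m - 4) - m = (m² - 4) - m = (-4 + m²) - m = -4 + m² - m)
√(u(H(-8, 2)) + X(37)) = √((-4 + (-1 - 1*2)² - (-1 - 1*2)) + (8 + 37)) = √((-4 + (-1 - 2)² - (-1 - 2)) + 45) = √((-4 + (-3)² - 1*(-3)) + 45) = √((-4 + 9 + 3) + 45) = √(8 + 45) = √53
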